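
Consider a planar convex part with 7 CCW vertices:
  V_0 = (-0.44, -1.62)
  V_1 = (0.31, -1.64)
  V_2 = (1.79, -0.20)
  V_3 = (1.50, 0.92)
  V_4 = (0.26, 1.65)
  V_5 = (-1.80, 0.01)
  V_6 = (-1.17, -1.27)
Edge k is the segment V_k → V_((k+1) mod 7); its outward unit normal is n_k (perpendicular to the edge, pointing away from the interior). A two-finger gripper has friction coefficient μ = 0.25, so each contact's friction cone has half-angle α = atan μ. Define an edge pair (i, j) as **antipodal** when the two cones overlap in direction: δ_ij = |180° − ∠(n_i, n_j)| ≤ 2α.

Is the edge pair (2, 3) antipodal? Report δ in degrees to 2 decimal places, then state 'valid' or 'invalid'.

α = atan 0.25 = 14.04°;  2α = 28.07°
edge 2: e_2 = (-0.29, +1.12);  n_2 = (+0.9681, +0.2507)
edge 3: e_3 = (-1.24, +0.73);  n_3 = (+0.5073, +0.8618)
∠(n_2, n_3) = 45.00°
δ = |180° − 45.00°| = 135.00°
135.00° > 2α = 28.07°  →  invalid

δ = 135.00°, invalid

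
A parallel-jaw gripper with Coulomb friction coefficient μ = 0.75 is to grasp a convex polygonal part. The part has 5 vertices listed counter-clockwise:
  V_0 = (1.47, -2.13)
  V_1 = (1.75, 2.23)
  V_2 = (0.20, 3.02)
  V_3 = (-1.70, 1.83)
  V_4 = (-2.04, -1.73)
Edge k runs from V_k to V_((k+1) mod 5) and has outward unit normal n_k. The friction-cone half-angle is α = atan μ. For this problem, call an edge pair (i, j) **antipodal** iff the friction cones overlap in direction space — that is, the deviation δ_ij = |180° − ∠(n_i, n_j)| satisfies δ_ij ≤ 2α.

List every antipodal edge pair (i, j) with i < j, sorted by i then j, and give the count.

count = 5; pairs: (0,2), (0,3), (1,3), (1,4), (2,4)

α = atan 0.75 = 36.87°;  2α = 73.74°
n_0 = (+0.9979, -0.0641)
n_1 = (+0.4541, +0.8910)
n_2 = (-0.5308, +0.8475)
n_3 = (-0.9955, +0.0951)
n_4 = (-0.1132, -0.9936)
  (0,1): δ = 113.33°  ·
  (0,2): δ = 54.27°  ✓
  (0,3): δ = 1.78°  ✓
  (0,4): δ = 87.17°  ·
  (1,2): δ = 120.93°  ·
  (1,3): δ = 68.45°  ✓
  (1,4): δ = 20.51°  ✓
  (2,3): δ = 127.52°  ·
  (2,4): δ = 38.56°  ✓
  (3,4): δ = 91.05°  ·
antipodal pairs: 5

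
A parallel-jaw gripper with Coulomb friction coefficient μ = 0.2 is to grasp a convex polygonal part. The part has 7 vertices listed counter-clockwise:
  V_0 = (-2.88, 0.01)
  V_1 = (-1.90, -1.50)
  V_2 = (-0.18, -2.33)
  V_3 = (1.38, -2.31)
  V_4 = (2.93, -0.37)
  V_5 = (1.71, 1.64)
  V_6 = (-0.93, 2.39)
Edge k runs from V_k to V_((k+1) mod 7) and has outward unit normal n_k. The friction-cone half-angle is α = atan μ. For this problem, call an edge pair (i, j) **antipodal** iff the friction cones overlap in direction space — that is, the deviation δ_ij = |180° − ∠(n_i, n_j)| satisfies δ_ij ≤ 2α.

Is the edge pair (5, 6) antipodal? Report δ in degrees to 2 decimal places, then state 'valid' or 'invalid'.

α = atan 0.2 = 11.31°;  2α = 22.62°
edge 5: e_5 = (-2.64, +0.75);  n_5 = (+0.2733, +0.9619)
edge 6: e_6 = (-1.95, -2.38);  n_6 = (-0.7735, +0.6338)
∠(n_5, n_6) = 66.53°
δ = |180° − 66.53°| = 113.47°
113.47° > 2α = 22.62°  →  invalid

δ = 113.47°, invalid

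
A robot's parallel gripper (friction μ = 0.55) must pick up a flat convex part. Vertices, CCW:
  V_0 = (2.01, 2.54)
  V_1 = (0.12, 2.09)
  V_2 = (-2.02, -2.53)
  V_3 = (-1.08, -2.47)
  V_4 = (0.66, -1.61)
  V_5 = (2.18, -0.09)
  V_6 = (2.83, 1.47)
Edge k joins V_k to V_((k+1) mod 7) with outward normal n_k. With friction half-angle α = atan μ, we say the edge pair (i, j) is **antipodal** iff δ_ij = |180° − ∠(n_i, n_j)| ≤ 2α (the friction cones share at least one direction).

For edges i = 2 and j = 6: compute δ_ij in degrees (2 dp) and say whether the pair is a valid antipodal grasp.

δ = 56.19°, valid

α = atan 0.55 = 28.81°;  2α = 57.62°
edge 2: e_2 = (+0.94, +0.06);  n_2 = (+0.0637, -0.9980)
edge 6: e_6 = (-0.82, +1.07);  n_6 = (+0.7937, +0.6083)
∠(n_2, n_6) = 123.81°
δ = |180° − 123.81°| = 56.19°
56.19° ≤ 2α = 57.62°  →  valid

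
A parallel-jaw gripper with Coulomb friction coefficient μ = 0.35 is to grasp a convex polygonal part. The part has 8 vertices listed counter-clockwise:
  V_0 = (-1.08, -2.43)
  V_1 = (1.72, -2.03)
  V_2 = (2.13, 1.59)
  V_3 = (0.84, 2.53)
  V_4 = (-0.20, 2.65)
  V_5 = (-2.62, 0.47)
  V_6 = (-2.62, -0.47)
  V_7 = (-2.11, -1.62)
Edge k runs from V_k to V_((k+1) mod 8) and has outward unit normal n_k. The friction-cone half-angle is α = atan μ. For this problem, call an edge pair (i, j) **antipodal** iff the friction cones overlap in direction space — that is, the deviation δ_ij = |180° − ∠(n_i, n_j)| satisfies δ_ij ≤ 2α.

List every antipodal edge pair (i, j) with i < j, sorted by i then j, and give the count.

count = 7; pairs: (0,3), (0,4), (1,5), (1,6), (2,6), (2,7), (3,7)

α = atan 0.35 = 19.29°;  2α = 38.58°
n_0 = (+0.1414, -0.9899)
n_1 = (+0.9936, -0.1125)
n_2 = (+0.5889, +0.8082)
n_3 = (+0.1146, +0.9934)
n_4 = (-0.6693, +0.7430)
n_5 = (-1.0000, -0.0000)
n_6 = (-0.9141, -0.4054)
n_7 = (-0.6182, -0.7861)
  (0,1): δ = 104.59°  ·
  (0,2): δ = 44.21°  ·
  (0,3): δ = 14.71°  ✓
  (0,4): δ = 33.88°  ✓
  (0,5): δ = 81.87°  ·
  (0,6): δ = 105.79°  ·
  (0,7): δ = 133.69°  ·
  (1,2): δ = 119.62°  ·
  (1,3): δ = 90.12°  ·
  (1,4): δ = 41.52°  ·
  (1,5): δ = 6.46°  ✓
  (1,6): δ = 30.38°  ✓
  (1,7): δ = 58.28°  ·
  (2,3): δ = 150.50°  ·
  (2,4): δ = 101.91°  ·
  (2,5): δ = 53.92°  ·
  (2,6): δ = 30.00°  ✓
  (2,7): δ = 2.10°  ✓
  (3,4): δ = 131.40°  ·
  (3,5): δ = 83.42°  ·
  (3,6): δ = 59.50°  ·
  (3,7): δ = 31.60°  ✓
  (4,5): δ = 132.01°  ·
  (4,6): δ = 108.10°  ·
  (4,7): δ = 80.20°  ·
  (5,6): δ = 156.08°  ·
  (5,7): δ = 128.18°  ·
  (6,7): δ = 152.10°  ·
antipodal pairs: 7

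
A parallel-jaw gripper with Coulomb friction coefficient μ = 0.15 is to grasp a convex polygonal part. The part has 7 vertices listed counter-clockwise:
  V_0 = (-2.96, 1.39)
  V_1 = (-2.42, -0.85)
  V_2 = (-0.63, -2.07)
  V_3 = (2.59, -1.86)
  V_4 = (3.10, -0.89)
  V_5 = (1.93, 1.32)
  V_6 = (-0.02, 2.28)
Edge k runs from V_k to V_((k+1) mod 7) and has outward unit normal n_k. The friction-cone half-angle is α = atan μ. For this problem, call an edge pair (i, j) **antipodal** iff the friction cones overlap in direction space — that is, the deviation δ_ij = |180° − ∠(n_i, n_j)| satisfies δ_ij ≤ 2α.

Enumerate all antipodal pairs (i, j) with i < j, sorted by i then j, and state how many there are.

count = 3; pairs: (0,4), (1,5), (2,6)

α = atan 0.15 = 8.53°;  2α = 17.06°
n_0 = (-0.9722, -0.2344)
n_1 = (-0.5632, -0.8263)
n_2 = (+0.0651, -0.9979)
n_3 = (+0.8851, -0.4654)
n_4 = (+0.8838, +0.4679)
n_5 = (+0.4417, +0.8972)
n_6 = (-0.2897, +0.9571)
  (0,1): δ = 137.83°  ·
  (0,2): δ = 99.82°  ·
  (0,3): δ = 41.29°  ·
  (0,4): δ = 14.34°  ✓
  (0,5): δ = 50.23°  ·
  (0,6): δ = 93.29°  ·
  (1,2): δ = 141.99°  ·
  (1,3): δ = 83.46°  ·
  (1,4): δ = 27.83°  ·
  (1,5): δ = 8.07°  ✓
  (1,6): δ = 51.12°  ·
  (2,3): δ = 121.47°  ·
  (2,4): δ = 65.83°  ·
  (2,5): δ = 29.94°  ·
  (2,6): δ = 13.11°  ✓
  (3,4): δ = 124.37°  ·
  (3,5): δ = 88.48°  ·
  (3,6): δ = 45.42°  ·
  (4,5): δ = 144.11°  ·
  (4,6): δ = 101.06°  ·
  (5,6): δ = 136.95°  ·
antipodal pairs: 3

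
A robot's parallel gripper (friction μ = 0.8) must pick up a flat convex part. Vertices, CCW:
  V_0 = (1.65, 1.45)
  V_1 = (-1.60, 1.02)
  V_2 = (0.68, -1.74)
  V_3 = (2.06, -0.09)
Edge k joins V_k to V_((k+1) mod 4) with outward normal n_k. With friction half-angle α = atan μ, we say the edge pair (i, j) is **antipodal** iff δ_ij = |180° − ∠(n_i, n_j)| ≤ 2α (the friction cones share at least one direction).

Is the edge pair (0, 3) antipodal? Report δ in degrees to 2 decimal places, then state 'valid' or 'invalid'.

α = atan 0.8 = 38.66°;  2α = 77.32°
edge 0: e_0 = (-3.25, -0.43);  n_0 = (-0.1312, +0.9914)
edge 3: e_3 = (-0.41, +1.54);  n_3 = (+0.9663, +0.2573)
∠(n_0, n_3) = 82.63°
δ = |180° − 82.63°| = 97.37°
97.37° > 2α = 77.32°  →  invalid

δ = 97.37°, invalid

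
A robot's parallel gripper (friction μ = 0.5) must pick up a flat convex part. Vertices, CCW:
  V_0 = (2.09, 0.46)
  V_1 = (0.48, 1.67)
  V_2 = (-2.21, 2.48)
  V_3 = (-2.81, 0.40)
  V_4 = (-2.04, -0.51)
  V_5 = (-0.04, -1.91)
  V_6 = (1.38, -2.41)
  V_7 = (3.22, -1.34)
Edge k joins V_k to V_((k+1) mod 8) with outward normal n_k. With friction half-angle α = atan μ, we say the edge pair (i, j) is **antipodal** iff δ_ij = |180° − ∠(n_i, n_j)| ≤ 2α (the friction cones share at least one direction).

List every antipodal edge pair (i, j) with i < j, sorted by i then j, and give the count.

α = atan 0.5 = 26.57°;  2α = 53.13°
n_0 = (+0.6008, +0.7994)
n_1 = (+0.2883, +0.9575)
n_2 = (-0.9608, +0.2772)
n_3 = (-0.7634, -0.6459)
n_4 = (-0.5735, -0.8192)
n_5 = (-0.3321, -0.9432)
n_6 = (+0.5027, -0.8645)
n_7 = (+0.8469, +0.5317)
  (0,1): δ = 159.83°  ·
  (0,2): δ = 69.16°  ·
  (0,3): δ = 12.84°  ✓
  (0,4): δ = 1.93°  ✓
  (0,5): δ = 17.53°  ✓
  (0,6): δ = 67.11°  ·
  (0,7): δ = 159.05°  ·
  (1,2): δ = 89.33°  ·
  (1,3): δ = 33.01°  ✓
  (1,4): δ = 18.23°  ✓
  (1,5): δ = 2.64°  ✓
  (1,6): δ = 46.94°  ✓
  (1,7): δ = 138.88°  ·
  (2,3): δ = 123.67°  ·
  (2,4): δ = 108.90°  ·
  (2,5): δ = 93.31°  ·
  (2,6): δ = 43.73°  ✓
  (2,7): δ = 48.21°  ✓
  (3,4): δ = 165.23°  ·
  (3,5): δ = 149.63°  ·
  (3,6): δ = 100.06°  ·
  (3,7): δ = 8.12°  ✓
  (4,5): δ = 164.41°  ·
  (4,6): δ = 114.83°  ·
  (4,7): δ = 22.89°  ✓
  (5,6): δ = 130.42°  ·
  (5,7): δ = 38.48°  ✓
  (6,7): δ = 88.06°  ·
antipodal pairs: 12

count = 12; pairs: (0,3), (0,4), (0,5), (1,3), (1,4), (1,5), (1,6), (2,6), (2,7), (3,7), (4,7), (5,7)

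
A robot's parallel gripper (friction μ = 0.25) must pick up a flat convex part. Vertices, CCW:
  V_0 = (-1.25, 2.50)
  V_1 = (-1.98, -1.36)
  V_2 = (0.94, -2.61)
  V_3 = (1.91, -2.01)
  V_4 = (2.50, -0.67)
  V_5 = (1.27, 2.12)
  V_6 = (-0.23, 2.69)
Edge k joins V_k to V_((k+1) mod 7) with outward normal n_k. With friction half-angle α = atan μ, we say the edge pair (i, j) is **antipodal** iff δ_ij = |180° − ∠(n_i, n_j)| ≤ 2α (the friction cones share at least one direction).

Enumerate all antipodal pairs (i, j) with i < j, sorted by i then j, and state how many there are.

count = 3; pairs: (0,3), (1,5), (2,6)

α = atan 0.25 = 14.04°;  2α = 28.07°
n_0 = (-0.9826, +0.1858)
n_1 = (-0.3935, -0.9193)
n_2 = (+0.5261, -0.8505)
n_3 = (+0.9152, -0.4030)
n_4 = (+0.9150, +0.4034)
n_5 = (+0.3552, +0.9348)
n_6 = (-0.1831, +0.9831)
  (0,1): δ = 102.47°  ·
  (0,2): δ = 47.55°  ·
  (0,3): δ = 13.05°  ✓
  (0,4): δ = 34.50°  ·
  (0,5): δ = 79.90°  ·
  (0,6): δ = 111.26°  ·
  (1,2): δ = 125.09°  ·
  (1,3): δ = 90.59°  ·
  (1,4): δ = 43.03°  ·
  (1,5): δ = 2.37°  ✓
  (1,6): δ = 33.73°  ·
  (2,3): δ = 145.50°  ·
  (2,4): δ = 97.95°  ·
  (2,5): δ = 52.55°  ·
  (2,6): δ = 21.19°  ✓
  (3,4): δ = 132.45°  ·
  (3,5): δ = 87.04°  ·
  (3,6): δ = 55.68°  ·
  (4,5): δ = 134.60°  ·
  (4,6): δ = 103.24°  ·
  (5,6): δ = 148.64°  ·
antipodal pairs: 3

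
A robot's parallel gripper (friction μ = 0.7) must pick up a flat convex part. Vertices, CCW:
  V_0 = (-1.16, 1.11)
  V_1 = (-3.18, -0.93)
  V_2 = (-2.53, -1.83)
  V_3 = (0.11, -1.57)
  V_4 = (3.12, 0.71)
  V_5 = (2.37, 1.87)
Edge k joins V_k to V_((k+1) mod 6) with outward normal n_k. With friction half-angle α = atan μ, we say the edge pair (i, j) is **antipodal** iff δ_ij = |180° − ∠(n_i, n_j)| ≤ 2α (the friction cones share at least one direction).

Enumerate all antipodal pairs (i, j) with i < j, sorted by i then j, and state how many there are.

count = 7; pairs: (0,2), (0,3), (1,4), (1,5), (2,4), (2,5), (3,5)

α = atan 0.7 = 34.99°;  2α = 69.98°
n_0 = (-0.7106, +0.7036)
n_1 = (-0.8107, -0.5855)
n_2 = (+0.0980, -0.9952)
n_3 = (+0.6038, -0.7971)
n_4 = (+0.8398, +0.5430)
n_5 = (-0.2105, +0.9776)
  (0,1): δ = 99.44°  ·
  (0,2): δ = 39.66°  ✓
  (0,3): δ = 8.14°  ✓
  (0,4): δ = 77.60°  ·
  (0,5): δ = 146.87°  ·
  (1,2): δ = 120.21°  ·
  (1,3): δ = 88.69°  ·
  (1,4): δ = 2.95°  ✓
  (1,5): δ = 66.31°  ✓
  (2,3): δ = 148.48°  ·
  (2,4): δ = 62.74°  ✓
  (2,5): δ = 6.53°  ✓
  (3,4): δ = 94.26°  ·
  (3,5): δ = 24.99°  ✓
  (4,5): δ = 110.73°  ·
antipodal pairs: 7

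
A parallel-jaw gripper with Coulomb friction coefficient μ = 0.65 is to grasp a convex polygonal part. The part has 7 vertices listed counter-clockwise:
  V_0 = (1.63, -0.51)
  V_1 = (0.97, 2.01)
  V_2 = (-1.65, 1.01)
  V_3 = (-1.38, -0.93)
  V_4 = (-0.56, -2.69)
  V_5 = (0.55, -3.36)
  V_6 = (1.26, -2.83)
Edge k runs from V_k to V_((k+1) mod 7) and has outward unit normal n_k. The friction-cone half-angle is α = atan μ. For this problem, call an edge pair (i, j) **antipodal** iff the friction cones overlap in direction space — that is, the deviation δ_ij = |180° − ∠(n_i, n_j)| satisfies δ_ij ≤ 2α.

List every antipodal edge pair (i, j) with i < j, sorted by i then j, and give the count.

count = 9; pairs: (0,2), (0,3), (0,4), (1,4), (1,5), (1,6), (2,5), (2,6), (3,6)

α = atan 0.65 = 33.02°;  2α = 66.05°
n_0 = (+0.9674, +0.2534)
n_1 = (-0.3566, +0.9343)
n_2 = (-0.9905, -0.1378)
n_3 = (-0.9064, -0.4223)
n_4 = (-0.5168, -0.8561)
n_5 = (+0.5982, -0.8014)
n_6 = (+0.9875, -0.1575)
  (0,1): δ = 83.79°  ·
  (0,2): δ = 6.75°  ✓
  (0,3): δ = 10.30°  ✓
  (0,4): δ = 44.21°  ✓
  (0,5): δ = 112.06°  ·
  (0,6): δ = 156.26°  ·
  (1,2): δ = 102.97°  ·
  (1,3): δ = 85.91°  ·
  (1,4): δ = 52.01°  ✓
  (1,5): δ = 15.85°  ✓
  (1,6): δ = 60.05°  ✓
  (2,3): δ = 162.94°  ·
  (2,4): δ = 129.04°  ·
  (2,5): δ = 61.18°  ✓
  (2,6): δ = 16.98°  ✓
  (3,4): δ = 146.10°  ·
  (3,5): δ = 78.24°  ·
  (3,6): δ = 34.04°  ✓
  (4,5): δ = 112.14°  ·
  (4,6): δ = 67.95°  ·
  (5,6): δ = 135.80°  ·
antipodal pairs: 9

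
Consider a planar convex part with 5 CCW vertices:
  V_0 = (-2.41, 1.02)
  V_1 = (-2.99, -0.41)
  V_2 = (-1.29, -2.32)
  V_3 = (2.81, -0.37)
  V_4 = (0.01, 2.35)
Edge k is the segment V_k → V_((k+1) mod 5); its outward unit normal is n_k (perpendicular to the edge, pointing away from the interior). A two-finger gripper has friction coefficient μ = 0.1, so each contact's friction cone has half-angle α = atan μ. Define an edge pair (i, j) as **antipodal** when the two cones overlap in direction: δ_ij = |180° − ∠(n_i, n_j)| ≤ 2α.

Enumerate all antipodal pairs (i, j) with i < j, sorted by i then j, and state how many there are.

α = atan 0.1 = 5.71°;  2α = 11.42°
n_0 = (-0.9267, +0.3759)
n_1 = (-0.7470, -0.6648)
n_2 = (+0.4295, -0.9031)
n_3 = (+0.6968, +0.7173)
n_4 = (-0.4816, +0.8764)
  (0,1): δ = 116.25°  ·
  (0,2): δ = 42.49°  ·
  (0,3): δ = 67.91°  ·
  (0,4): δ = 140.87°  ·
  (1,2): δ = 106.23°  ·
  (1,3): δ = 4.16°  ✓
  (1,4): δ = 77.12°  ·
  (2,3): δ = 69.61°  ·
  (2,4): δ = 3.36°  ✓
  (3,4): δ = 107.04°  ·
antipodal pairs: 2

count = 2; pairs: (1,3), (2,4)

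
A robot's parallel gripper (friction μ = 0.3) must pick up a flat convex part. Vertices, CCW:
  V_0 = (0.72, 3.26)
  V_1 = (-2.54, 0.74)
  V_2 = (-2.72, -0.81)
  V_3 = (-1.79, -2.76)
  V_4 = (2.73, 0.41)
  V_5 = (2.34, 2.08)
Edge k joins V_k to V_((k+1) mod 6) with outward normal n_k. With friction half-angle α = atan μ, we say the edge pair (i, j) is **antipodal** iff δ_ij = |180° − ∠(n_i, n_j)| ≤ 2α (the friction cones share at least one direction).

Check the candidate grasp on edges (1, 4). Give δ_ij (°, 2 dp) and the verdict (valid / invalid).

α = atan 0.3 = 16.70°;  2α = 33.40°
edge 1: e_1 = (-0.18, -1.55);  n_1 = (-0.9933, +0.1154)
edge 4: e_4 = (-0.39, +1.67);  n_4 = (+0.9738, +0.2274)
∠(n_1, n_4) = 160.23°
δ = |180° − 160.23°| = 19.77°
19.77° ≤ 2α = 33.40°  →  valid

δ = 19.77°, valid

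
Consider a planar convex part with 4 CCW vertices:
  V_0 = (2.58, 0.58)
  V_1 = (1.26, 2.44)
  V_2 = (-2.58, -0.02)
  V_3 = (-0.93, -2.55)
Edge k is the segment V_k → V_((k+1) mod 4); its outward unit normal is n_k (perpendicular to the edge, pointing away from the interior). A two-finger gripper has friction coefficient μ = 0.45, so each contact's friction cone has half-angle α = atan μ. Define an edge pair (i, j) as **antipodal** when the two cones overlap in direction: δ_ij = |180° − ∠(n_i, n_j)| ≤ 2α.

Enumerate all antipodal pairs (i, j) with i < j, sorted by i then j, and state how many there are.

α = atan 0.45 = 24.23°;  2α = 48.46°
n_0 = (+0.8155, +0.5787)
n_1 = (-0.5394, +0.8420)
n_2 = (-0.8376, -0.5463)
n_3 = (+0.6656, -0.7464)
  (0,1): δ = 92.72°  ·
  (0,2): δ = 2.25°  ✓
  (0,3): δ = 96.36°  ·
  (1,2): δ = 89.53°  ·
  (1,3): δ = 9.08°  ✓
  (2,3): δ = 81.39°  ·
antipodal pairs: 2

count = 2; pairs: (0,2), (1,3)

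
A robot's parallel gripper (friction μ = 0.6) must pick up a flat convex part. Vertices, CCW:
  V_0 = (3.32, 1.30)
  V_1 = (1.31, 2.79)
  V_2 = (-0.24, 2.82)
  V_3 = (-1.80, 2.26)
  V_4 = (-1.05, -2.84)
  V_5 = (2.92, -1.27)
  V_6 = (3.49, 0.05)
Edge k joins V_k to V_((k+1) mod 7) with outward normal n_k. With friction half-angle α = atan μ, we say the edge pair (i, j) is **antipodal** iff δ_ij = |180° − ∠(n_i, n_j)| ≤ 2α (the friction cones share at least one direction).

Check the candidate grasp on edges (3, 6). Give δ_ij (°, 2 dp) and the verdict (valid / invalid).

α = atan 0.6 = 30.96°;  2α = 61.93°
edge 3: e_3 = (+0.75, -5.10);  n_3 = (-0.9894, -0.1455)
edge 6: e_6 = (-0.17, +1.25);  n_6 = (+0.9909, +0.1348)
∠(n_3, n_6) = 179.38°
δ = |180° − 179.38°| = 0.62°
0.62° ≤ 2α = 61.93°  →  valid

δ = 0.62°, valid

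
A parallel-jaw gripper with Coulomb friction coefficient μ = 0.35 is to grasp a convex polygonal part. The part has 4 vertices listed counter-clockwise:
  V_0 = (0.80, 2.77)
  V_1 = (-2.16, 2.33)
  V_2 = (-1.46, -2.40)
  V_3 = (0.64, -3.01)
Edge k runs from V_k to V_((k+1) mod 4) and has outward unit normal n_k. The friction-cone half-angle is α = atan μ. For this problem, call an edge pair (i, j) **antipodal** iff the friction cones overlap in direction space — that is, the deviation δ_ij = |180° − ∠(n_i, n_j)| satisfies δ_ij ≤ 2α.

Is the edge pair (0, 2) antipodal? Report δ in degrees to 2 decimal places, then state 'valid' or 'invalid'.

α = atan 0.35 = 19.29°;  2α = 38.58°
edge 0: e_0 = (-2.96, -0.44);  n_0 = (-0.1470, +0.9891)
edge 2: e_2 = (+2.10, -0.61);  n_2 = (-0.2789, -0.9603)
∠(n_0, n_2) = 155.35°
δ = |180° − 155.35°| = 24.65°
24.65° ≤ 2α = 38.58°  →  valid

δ = 24.65°, valid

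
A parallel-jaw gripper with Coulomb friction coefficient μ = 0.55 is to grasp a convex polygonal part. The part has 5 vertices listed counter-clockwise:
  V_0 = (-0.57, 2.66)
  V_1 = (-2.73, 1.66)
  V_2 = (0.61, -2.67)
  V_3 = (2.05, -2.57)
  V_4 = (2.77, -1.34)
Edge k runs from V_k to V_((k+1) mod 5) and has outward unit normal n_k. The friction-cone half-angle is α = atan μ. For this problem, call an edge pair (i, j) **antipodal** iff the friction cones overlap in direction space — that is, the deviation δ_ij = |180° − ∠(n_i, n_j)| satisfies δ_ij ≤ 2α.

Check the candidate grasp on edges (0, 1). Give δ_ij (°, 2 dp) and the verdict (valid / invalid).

δ = 77.20°, invalid

α = atan 0.55 = 28.81°;  2α = 57.62°
edge 0: e_0 = (-2.16, -1.00);  n_0 = (-0.4201, +0.9075)
edge 1: e_1 = (+3.34, -4.33);  n_1 = (-0.7918, -0.6108)
∠(n_0, n_1) = 102.80°
δ = |180° − 102.80°| = 77.20°
77.20° > 2α = 57.62°  →  invalid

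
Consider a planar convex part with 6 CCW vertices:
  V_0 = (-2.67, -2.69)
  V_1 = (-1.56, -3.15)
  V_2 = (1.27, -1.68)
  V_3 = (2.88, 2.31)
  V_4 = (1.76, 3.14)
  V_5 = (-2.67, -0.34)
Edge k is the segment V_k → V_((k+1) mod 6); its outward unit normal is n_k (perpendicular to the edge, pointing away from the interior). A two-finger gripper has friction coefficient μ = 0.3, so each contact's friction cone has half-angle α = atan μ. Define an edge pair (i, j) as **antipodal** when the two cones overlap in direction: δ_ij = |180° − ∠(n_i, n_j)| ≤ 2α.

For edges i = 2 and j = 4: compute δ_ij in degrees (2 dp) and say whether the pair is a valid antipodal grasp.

α = atan 0.3 = 16.70°;  2α = 33.40°
edge 2: e_2 = (+1.61, +3.99);  n_2 = (+0.9274, -0.3742)
edge 4: e_4 = (-4.43, -3.48);  n_4 = (-0.6177, +0.7864)
∠(n_2, n_4) = 150.13°
δ = |180° − 150.13°| = 29.87°
29.87° ≤ 2α = 33.40°  →  valid

δ = 29.87°, valid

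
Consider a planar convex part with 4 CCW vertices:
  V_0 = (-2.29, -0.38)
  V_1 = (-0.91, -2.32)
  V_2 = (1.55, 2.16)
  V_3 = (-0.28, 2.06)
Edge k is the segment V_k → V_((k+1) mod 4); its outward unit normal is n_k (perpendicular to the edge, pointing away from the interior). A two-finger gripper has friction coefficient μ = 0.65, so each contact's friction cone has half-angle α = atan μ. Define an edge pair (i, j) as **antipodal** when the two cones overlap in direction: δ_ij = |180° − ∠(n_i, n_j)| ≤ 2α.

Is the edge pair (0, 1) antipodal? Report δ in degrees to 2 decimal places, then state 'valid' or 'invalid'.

α = atan 0.65 = 33.02°;  2α = 66.05°
edge 0: e_0 = (+1.38, -1.94);  n_0 = (-0.8149, -0.5796)
edge 1: e_1 = (+2.46, +4.48);  n_1 = (+0.8765, -0.4813)
∠(n_0, n_1) = 115.80°
δ = |180° − 115.80°| = 64.20°
64.20° ≤ 2α = 66.05°  →  valid

δ = 64.20°, valid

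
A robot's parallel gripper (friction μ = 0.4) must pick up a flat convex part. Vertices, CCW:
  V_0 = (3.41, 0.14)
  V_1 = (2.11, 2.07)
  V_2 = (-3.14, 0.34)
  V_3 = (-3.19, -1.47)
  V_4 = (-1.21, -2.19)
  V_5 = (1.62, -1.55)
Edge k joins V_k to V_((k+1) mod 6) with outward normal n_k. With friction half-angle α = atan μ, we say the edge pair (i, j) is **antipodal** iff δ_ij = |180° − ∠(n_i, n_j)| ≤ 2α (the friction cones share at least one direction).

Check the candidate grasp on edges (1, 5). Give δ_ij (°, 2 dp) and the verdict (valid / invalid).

δ = 25.12°, valid

α = atan 0.4 = 21.80°;  2α = 43.60°
edge 1: e_1 = (-5.25, -1.73);  n_1 = (-0.3130, +0.9498)
edge 5: e_5 = (+1.79, +1.69);  n_5 = (+0.6865, -0.7271)
∠(n_1, n_5) = 154.88°
δ = |180° − 154.88°| = 25.12°
25.12° ≤ 2α = 43.60°  →  valid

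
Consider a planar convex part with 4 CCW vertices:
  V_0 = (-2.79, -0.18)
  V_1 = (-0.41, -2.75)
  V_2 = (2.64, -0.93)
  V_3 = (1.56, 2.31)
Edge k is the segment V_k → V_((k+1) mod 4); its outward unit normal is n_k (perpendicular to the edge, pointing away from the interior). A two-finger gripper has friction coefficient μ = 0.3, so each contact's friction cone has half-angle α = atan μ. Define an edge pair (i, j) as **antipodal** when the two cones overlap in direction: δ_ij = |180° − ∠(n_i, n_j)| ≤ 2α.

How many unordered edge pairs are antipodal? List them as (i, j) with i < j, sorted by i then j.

α = atan 0.3 = 16.70°;  2α = 33.40°
n_0 = (-0.7337, -0.6795)
n_1 = (+0.5124, -0.8587)
n_2 = (+0.9487, +0.3162)
n_3 = (-0.4968, +0.8679)
  (0,1): δ = 101.98°  ·
  (0,2): δ = 24.37°  ✓
  (0,3): δ = 76.99°  ·
  (1,2): δ = 102.39°  ·
  (1,3): δ = 1.04°  ✓
  (2,3): δ = 78.65°  ·
antipodal pairs: 2

count = 2; pairs: (0,2), (1,3)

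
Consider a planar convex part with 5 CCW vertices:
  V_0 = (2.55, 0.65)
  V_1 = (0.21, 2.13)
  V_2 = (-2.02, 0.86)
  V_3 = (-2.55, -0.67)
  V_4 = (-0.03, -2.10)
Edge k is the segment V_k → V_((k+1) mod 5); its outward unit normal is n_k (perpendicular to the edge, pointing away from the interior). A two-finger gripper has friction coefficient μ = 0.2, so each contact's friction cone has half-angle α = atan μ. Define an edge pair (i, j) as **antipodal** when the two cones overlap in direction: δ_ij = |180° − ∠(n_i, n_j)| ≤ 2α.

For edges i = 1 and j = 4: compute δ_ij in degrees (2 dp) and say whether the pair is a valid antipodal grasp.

α = atan 0.2 = 11.31°;  2α = 22.62°
edge 1: e_1 = (-2.23, -1.27);  n_1 = (-0.4949, +0.8690)
edge 4: e_4 = (+2.58, +2.75);  n_4 = (+0.7293, -0.6842)
∠(n_1, n_4) = 162.83°
δ = |180° − 162.83°| = 17.17°
17.17° ≤ 2α = 22.62°  →  valid

δ = 17.17°, valid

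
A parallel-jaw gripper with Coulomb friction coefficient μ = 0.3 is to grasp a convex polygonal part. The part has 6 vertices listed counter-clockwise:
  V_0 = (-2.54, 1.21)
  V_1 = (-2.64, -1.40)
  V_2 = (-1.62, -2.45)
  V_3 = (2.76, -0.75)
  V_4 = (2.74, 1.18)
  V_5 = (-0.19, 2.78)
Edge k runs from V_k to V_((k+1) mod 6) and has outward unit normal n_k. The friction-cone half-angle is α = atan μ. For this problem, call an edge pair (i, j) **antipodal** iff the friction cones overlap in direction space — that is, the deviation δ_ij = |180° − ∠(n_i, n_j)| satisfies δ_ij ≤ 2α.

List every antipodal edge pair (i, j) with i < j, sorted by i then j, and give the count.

α = atan 0.3 = 16.70°;  2α = 33.40°
n_0 = (-0.9993, +0.0383)
n_1 = (-0.7173, -0.6968)
n_2 = (+0.3618, -0.9322)
n_3 = (+0.9999, +0.0104)
n_4 = (+0.4793, +0.8777)
n_5 = (-0.5555, +0.8315)
  (0,1): δ = 133.64°  ·
  (0,2): δ = 66.59°  ·
  (0,3): δ = 2.79°  ✓
  (0,4): δ = 63.56°  ·
  (0,5): δ = 125.94°  ·
  (1,2): δ = 112.96°  ·
  (1,3): δ = 43.58°  ·
  (1,4): δ = 17.19°  ✓
  (1,5): δ = 79.58°  ·
  (2,3): δ = 110.62°  ·
  (2,4): δ = 49.85°  ·
  (2,5): δ = 12.53°  ✓
  (3,4): δ = 119.23°  ·
  (3,5): δ = 56.85°  ·
  (4,5): δ = 117.62°  ·
antipodal pairs: 3

count = 3; pairs: (0,3), (1,4), (2,5)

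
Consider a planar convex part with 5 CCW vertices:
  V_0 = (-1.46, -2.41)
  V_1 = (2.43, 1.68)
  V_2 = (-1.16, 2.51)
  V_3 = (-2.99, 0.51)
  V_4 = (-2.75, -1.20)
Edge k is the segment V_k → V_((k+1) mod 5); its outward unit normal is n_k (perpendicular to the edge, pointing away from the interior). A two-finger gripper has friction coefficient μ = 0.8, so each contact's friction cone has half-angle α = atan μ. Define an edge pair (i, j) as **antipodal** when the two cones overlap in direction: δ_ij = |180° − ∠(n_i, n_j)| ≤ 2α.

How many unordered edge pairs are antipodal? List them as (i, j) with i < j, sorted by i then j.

α = atan 0.8 = 38.66°;  2α = 77.32°
n_0 = (+0.7246, -0.6892)
n_1 = (+0.2253, +0.9743)
n_2 = (-0.7378, +0.6751)
n_3 = (-0.9903, -0.1390)
n_4 = (-0.6841, -0.7294)
  (0,1): δ = 59.45°  ✓
  (0,2): δ = 1.11°  ✓
  (0,3): δ = 51.55°  ✓
  (0,4): δ = 90.40°  ·
  (1,2): δ = 119.44°  ·
  (1,3): δ = 68.99°  ✓
  (1,4): δ = 30.15°  ✓
  (2,3): δ = 129.55°  ·
  (2,4): δ = 90.71°  ·
  (3,4): δ = 141.16°  ·
antipodal pairs: 5

count = 5; pairs: (0,1), (0,2), (0,3), (1,3), (1,4)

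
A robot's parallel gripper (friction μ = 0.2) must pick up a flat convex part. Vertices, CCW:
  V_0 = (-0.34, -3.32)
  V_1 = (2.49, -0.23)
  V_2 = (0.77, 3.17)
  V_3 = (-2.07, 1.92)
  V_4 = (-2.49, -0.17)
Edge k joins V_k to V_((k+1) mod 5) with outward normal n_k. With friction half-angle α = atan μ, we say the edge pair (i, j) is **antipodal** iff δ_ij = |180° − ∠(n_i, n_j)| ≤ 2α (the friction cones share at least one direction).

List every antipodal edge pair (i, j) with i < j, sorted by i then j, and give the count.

α = atan 0.2 = 11.31°;  2α = 22.62°
n_0 = (+0.7375, -0.6754)
n_1 = (+0.8923, +0.4514)
n_2 = (-0.4028, +0.9153)
n_3 = (-0.9804, +0.1970)
n_4 = (-0.8259, -0.5637)
  (0,1): δ = 110.68°  ·
  (0,2): δ = 23.76°  ·
  (0,3): δ = 31.12°  ·
  (0,4): δ = 76.80°  ·
  (1,2): δ = 93.08°  ·
  (1,3): δ = 38.20°  ·
  (1,4): δ = 7.48°  ✓
  (2,3): δ = 125.12°  ·
  (2,4): δ = 79.44°  ·
  (3,4): δ = 134.32°  ·
antipodal pairs: 1

count = 1; pairs: (1,4)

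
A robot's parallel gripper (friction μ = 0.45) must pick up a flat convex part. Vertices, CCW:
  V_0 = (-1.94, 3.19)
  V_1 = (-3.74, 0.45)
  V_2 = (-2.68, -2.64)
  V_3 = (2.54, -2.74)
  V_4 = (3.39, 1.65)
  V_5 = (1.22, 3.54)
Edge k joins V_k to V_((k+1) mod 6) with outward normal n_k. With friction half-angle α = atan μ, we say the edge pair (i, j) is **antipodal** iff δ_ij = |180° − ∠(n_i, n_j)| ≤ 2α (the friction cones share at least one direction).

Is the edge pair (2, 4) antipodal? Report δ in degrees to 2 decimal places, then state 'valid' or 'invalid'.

δ = 39.96°, valid

α = atan 0.45 = 24.23°;  2α = 48.46°
edge 2: e_2 = (+5.22, -0.10);  n_2 = (-0.0192, -0.9998)
edge 4: e_4 = (-2.17, +1.89);  n_4 = (+0.6568, +0.7541)
∠(n_2, n_4) = 140.04°
δ = |180° − 140.04°| = 39.96°
39.96° ≤ 2α = 48.46°  →  valid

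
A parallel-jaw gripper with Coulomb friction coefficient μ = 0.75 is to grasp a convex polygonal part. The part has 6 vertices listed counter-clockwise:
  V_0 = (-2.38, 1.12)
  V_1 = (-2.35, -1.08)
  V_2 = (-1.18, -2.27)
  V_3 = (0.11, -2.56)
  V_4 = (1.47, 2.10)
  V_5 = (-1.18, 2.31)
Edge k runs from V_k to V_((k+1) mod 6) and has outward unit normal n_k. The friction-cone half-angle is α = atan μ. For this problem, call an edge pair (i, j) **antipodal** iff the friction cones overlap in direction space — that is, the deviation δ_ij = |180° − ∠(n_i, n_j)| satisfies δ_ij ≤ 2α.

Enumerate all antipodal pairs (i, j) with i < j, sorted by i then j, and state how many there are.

α = atan 0.75 = 36.87°;  2α = 73.74°
n_0 = (-0.9999, -0.0136)
n_1 = (-0.7131, -0.7011)
n_2 = (-0.2193, -0.9757)
n_3 = (+0.9600, -0.2802)
n_4 = (+0.0790, +0.9969)
n_5 = (-0.7041, +0.7101)
  (0,1): δ = 136.27°  ·
  (0,2): δ = 103.45°  ·
  (0,3): δ = 17.05°  ✓
  (0,4): δ = 84.69°  ·
  (0,5): δ = 133.98°  ·
  (1,2): δ = 147.18°  ·
  (1,3): δ = 60.78°  ✓
  (1,4): δ = 40.95°  ✓
  (1,5): δ = 90.25°  ·
  (2,3): δ = 93.60°  ·
  (2,4): δ = 8.14°  ✓
  (2,5): δ = 57.43°  ✓
  (3,4): δ = 78.26°  ·
  (3,5): δ = 28.97°  ✓
  (4,5): δ = 130.71°  ·
antipodal pairs: 6

count = 6; pairs: (0,3), (1,3), (1,4), (2,4), (2,5), (3,5)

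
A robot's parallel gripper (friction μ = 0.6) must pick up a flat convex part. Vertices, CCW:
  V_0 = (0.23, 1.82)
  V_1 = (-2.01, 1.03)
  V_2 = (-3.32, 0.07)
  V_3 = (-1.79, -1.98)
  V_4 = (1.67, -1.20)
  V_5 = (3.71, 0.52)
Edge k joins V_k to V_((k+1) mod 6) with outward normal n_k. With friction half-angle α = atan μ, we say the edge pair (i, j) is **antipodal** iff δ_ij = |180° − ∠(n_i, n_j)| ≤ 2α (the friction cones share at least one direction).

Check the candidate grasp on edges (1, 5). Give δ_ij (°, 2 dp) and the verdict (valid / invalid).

α = atan 0.6 = 30.96°;  2α = 61.93°
edge 1: e_1 = (-1.31, -0.96);  n_1 = (-0.5911, +0.8066)
edge 5: e_5 = (-3.48, +1.30);  n_5 = (+0.3499, +0.9368)
∠(n_1, n_5) = 56.72°
δ = |180° − 56.72°| = 123.28°
123.28° > 2α = 61.93°  →  invalid

δ = 123.28°, invalid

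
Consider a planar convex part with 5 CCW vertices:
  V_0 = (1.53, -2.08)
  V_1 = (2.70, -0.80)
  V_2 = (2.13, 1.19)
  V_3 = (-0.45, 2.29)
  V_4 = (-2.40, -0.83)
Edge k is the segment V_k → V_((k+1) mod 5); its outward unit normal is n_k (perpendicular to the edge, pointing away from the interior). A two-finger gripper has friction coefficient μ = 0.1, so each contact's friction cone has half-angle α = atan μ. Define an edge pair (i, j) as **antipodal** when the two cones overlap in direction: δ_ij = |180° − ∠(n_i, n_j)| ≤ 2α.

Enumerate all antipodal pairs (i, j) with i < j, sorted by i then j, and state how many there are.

count = 2; pairs: (0,3), (2,4)

α = atan 0.1 = 5.71°;  2α = 11.42°
n_0 = (+0.7381, -0.6747)
n_1 = (+0.9613, +0.2754)
n_2 = (+0.3922, +0.9199)
n_3 = (-0.8480, +0.5300)
n_4 = (-0.3031, -0.9530)
  (0,1): δ = 121.59°  ·
  (0,2): δ = 70.66°  ·
  (0,3): δ = 10.42°  ✓
  (0,4): δ = 114.79°  ·
  (1,2): δ = 129.07°  ·
  (1,3): δ = 47.99°  ·
  (1,4): δ = 56.37°  ·
  (2,3): δ = 98.91°  ·
  (2,4): δ = 5.45°  ✓
  (3,4): δ = 75.64°  ·
antipodal pairs: 2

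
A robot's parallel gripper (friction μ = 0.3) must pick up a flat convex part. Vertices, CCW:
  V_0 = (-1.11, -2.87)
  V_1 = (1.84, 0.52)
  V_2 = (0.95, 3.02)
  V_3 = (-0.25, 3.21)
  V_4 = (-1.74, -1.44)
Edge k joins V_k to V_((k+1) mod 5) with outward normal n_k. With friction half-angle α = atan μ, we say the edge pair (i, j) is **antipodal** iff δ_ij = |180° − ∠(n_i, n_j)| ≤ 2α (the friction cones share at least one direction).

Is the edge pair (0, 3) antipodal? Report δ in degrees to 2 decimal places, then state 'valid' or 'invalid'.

δ = 23.26°, valid

α = atan 0.3 = 16.70°;  2α = 33.40°
edge 0: e_0 = (+2.95, +3.39);  n_0 = (+0.7544, -0.6565)
edge 3: e_3 = (-1.49, -4.65);  n_3 = (-0.9523, +0.3051)
∠(n_0, n_3) = 156.74°
δ = |180° − 156.74°| = 23.26°
23.26° ≤ 2α = 33.40°  →  valid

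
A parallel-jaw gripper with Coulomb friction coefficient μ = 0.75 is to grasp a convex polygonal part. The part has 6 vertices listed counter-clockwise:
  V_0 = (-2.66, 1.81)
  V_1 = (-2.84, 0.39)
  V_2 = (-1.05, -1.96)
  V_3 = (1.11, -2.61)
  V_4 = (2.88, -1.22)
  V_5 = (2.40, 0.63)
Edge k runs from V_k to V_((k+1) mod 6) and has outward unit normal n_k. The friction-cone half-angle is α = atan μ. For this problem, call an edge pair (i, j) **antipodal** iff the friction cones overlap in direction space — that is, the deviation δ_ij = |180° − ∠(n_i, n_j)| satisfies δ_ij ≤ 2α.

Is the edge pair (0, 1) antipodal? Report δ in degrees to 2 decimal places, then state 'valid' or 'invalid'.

δ = 135.48°, invalid

α = atan 0.75 = 36.87°;  2α = 73.74°
edge 0: e_0 = (-0.18, -1.42);  n_0 = (-0.9921, +0.1258)
edge 1: e_1 = (+1.79, -2.35);  n_1 = (-0.7955, -0.6059)
∠(n_0, n_1) = 44.52°
δ = |180° − 44.52°| = 135.48°
135.48° > 2α = 73.74°  →  invalid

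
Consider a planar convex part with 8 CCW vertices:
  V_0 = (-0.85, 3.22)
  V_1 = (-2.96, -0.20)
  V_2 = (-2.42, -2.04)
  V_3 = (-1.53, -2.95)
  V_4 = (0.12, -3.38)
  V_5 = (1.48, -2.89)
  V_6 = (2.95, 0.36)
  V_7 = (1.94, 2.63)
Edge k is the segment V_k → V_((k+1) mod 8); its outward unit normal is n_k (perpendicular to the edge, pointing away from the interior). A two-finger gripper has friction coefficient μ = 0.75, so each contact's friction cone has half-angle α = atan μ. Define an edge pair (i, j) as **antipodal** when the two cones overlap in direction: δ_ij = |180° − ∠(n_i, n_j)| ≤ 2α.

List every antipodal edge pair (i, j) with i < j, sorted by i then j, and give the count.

count = 13; pairs: (0,3), (0,4), (0,5), (0,6), (1,5), (1,6), (1,7), (2,5), (2,6), (2,7), (3,6), (3,7), (4,7)

α = atan 0.75 = 36.87°;  2α = 73.74°
n_0 = (-0.8511, +0.5251)
n_1 = (-0.9595, -0.2816)
n_2 = (-0.7149, -0.6992)
n_3 = (-0.2522, -0.9677)
n_4 = (+0.3390, -0.9408)
n_5 = (+0.9111, -0.4121)
n_6 = (+0.9136, +0.4065)
n_7 = (+0.2069, +0.9784)
  (0,1): δ = 131.97°  ·
  (0,2): δ = 103.96°  ·
  (0,3): δ = 72.93°  ✓
  (0,4): δ = 38.51°  ✓
  (0,5): δ = 7.34°  ✓
  (0,6): δ = 55.66°  ✓
  (0,7): δ = 109.73°  ·
  (1,2): δ = 151.99°  ·
  (1,3): δ = 120.96°  ·
  (1,4): δ = 86.54°  ·
  (1,5): δ = 40.69°  ✓
  (1,6): δ = 7.63°  ✓
  (1,7): δ = 61.70°  ✓
  (2,3): δ = 148.97°  ·
  (2,4): δ = 114.55°  ·
  (2,5): δ = 68.70°  ✓
  (2,6): δ = 20.38°  ✓
  (2,7): δ = 33.70°  ✓
  (3,4): δ = 145.58°  ·
  (3,5): δ = 99.73°  ·
  (3,6): δ = 51.41°  ✓
  (3,7): δ = 2.67°  ✓
  (4,5): δ = 134.15°  ·
  (4,6): δ = 85.83°  ·
  (4,7): δ = 31.75°  ✓
  (5,6): δ = 131.68°  ·
  (5,7): δ = 77.60°  ·
  (6,7): δ = 125.93°  ·
antipodal pairs: 13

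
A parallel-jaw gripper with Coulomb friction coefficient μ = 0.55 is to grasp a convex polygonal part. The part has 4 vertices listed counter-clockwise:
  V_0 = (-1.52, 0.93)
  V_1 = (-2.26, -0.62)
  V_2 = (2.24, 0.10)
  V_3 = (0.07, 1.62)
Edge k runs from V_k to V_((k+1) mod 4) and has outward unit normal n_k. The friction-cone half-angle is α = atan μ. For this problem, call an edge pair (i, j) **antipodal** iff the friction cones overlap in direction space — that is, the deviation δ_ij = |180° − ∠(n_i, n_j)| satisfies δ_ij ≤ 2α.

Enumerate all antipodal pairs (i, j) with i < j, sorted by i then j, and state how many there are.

α = atan 0.55 = 28.81°;  2α = 57.62°
n_0 = (-0.9024, +0.4308)
n_1 = (+0.1580, -0.9874)
n_2 = (+0.5737, +0.8191)
n_3 = (-0.3981, +0.9173)
  (0,1): δ = 55.39°  ✓
  (0,2): δ = 80.51°  ·
  (0,3): δ = 138.98°  ·
  (1,2): δ = 44.10°  ✓
  (1,3): δ = 14.37°  ✓
  (2,3): δ = 121.53°  ·
antipodal pairs: 3

count = 3; pairs: (0,1), (1,2), (1,3)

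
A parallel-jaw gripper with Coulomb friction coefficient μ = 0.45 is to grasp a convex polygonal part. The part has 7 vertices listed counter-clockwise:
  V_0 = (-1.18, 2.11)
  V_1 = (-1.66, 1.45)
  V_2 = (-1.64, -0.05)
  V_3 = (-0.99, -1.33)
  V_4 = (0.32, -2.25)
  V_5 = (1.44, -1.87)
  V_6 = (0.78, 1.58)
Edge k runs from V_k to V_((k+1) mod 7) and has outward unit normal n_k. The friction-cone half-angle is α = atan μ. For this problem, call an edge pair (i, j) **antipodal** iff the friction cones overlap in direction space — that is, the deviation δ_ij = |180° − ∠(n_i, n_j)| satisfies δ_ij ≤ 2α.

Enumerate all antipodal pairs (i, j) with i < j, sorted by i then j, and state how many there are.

α = atan 0.45 = 24.23°;  2α = 48.46°
n_0 = (-0.8087, +0.5882)
n_1 = (-0.9999, -0.0133)
n_2 = (-0.8916, -0.4528)
n_3 = (-0.5747, -0.8184)
n_4 = (+0.3213, -0.9470)
n_5 = (+0.9822, +0.1879)
n_6 = (+0.2610, +0.9653)
  (0,1): δ = 143.21°  ·
  (0,2): δ = 117.05°  ·
  (0,3): δ = 89.05°  ·
  (0,4): δ = 35.23°  ✓
  (0,5): δ = 46.86°  ✓
  (0,6): δ = 110.90°  ·
  (1,2): δ = 153.84°  ·
  (1,3): δ = 125.84°  ·
  (1,4): δ = 72.02°  ·
  (1,5): δ = 10.07°  ✓
  (1,6): δ = 74.10°  ·
  (2,3): δ = 152.00°  ·
  (2,4): δ = 98.18°  ·
  (2,5): δ = 16.09°  ✓
  (2,6): δ = 47.95°  ✓
  (3,4): δ = 126.18°  ·
  (3,5): δ = 44.09°  ✓
  (3,6): δ = 19.95°  ✓
  (4,5): δ = 97.91°  ·
  (4,6): δ = 33.87°  ✓
  (5,6): δ = 115.96°  ·
antipodal pairs: 8

count = 8; pairs: (0,4), (0,5), (1,5), (2,5), (2,6), (3,5), (3,6), (4,6)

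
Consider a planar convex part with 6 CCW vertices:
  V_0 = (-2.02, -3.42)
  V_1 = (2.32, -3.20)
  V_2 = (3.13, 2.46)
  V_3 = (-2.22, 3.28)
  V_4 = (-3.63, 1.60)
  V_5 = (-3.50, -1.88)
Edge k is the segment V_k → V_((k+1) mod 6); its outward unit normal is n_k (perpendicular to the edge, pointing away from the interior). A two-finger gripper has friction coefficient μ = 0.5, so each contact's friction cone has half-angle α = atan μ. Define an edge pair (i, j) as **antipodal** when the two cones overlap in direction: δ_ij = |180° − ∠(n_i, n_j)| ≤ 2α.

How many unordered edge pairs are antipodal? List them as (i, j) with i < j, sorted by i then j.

count = 6; pairs: (0,2), (0,3), (1,3), (1,4), (1,5), (2,5)

α = atan 0.5 = 26.57°;  2α = 53.13°
n_0 = (+0.0506, -0.9987)
n_1 = (+0.9899, -0.1417)
n_2 = (+0.1515, +0.9885)
n_3 = (-0.7660, +0.6429)
n_4 = (-0.9993, -0.0373)
n_5 = (-0.7210, -0.6929)
  (0,1): δ = 101.05°  ·
  (0,2): δ = 11.62°  ✓
  (0,3): δ = 47.09°  ✓
  (0,4): δ = 89.24°  ·
  (0,5): δ = 130.96°  ·
  (1,2): δ = 90.57°  ·
  (1,3): δ = 31.86°  ✓
  (1,4): δ = 10.28°  ✓
  (1,5): δ = 52.01°  ✓
  (2,3): δ = 121.29°  ·
  (2,4): δ = 79.15°  ·
  (2,5): δ = 37.42°  ✓
  (3,4): δ = 137.85°  ·
  (3,5): δ = 96.13°  ·
  (4,5): δ = 138.28°  ·
antipodal pairs: 6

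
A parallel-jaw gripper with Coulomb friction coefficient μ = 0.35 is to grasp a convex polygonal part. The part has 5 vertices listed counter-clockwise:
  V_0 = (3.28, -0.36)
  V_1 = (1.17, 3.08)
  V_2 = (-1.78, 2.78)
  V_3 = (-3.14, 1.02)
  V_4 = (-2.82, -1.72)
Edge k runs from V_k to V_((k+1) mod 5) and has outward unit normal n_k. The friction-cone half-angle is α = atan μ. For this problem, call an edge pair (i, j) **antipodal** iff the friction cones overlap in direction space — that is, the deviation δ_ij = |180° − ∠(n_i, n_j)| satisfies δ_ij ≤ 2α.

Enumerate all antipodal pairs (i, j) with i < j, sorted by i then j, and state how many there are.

count = 2; pairs: (0,3), (1,4)

α = atan 0.35 = 19.29°;  2α = 38.58°
n_0 = (+0.8524, +0.5229)
n_1 = (-0.1012, +0.9949)
n_2 = (-0.7913, +0.6114)
n_3 = (-0.9932, -0.1160)
n_4 = (+0.2176, -0.9760)
  (0,1): δ = 115.72°  ·
  (0,2): δ = 69.22°  ·
  (0,3): δ = 24.86°  ✓
  (0,4): δ = 71.04°  ·
  (1,2): δ = 133.50°  ·
  (1,3): δ = 89.15°  ·
  (1,4): δ = 6.76°  ✓
  (2,3): δ = 135.64°  ·
  (2,4): δ = 39.74°  ·
  (3,4): δ = 84.09°  ·
antipodal pairs: 2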